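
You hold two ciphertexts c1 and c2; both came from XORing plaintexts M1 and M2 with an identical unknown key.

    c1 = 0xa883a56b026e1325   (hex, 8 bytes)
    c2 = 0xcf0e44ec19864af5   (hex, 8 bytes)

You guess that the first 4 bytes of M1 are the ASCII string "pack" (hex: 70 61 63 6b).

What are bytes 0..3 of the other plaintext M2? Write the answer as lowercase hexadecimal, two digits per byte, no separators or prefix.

17ec82ec

First, c1 ⊕ c2 = (M1 ⊕ K) ⊕ (M2 ⊕ K) = M1 ⊕ M2, so the key drops out. Then M2 = (M1 ⊕ M2) ⊕ M1 over the first 4 bytes.
byte 0: (a8 xor cf) xor 70 = 67 xor 70 = 17
byte 1: (83 xor 0e) xor 61 = 8d xor 61 = ec
byte 2: (a5 xor 44) xor 63 = e1 xor 63 = 82
byte 3: (6b xor ec) xor 6b = 87 xor 6b = ec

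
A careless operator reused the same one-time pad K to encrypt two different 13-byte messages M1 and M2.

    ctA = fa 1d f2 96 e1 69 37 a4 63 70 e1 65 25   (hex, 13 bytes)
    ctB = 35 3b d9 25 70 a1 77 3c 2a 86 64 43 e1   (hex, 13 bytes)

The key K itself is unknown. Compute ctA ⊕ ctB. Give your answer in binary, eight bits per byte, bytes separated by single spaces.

ctA ⊕ ctB = (M1 ⊕ K) ⊕ (M2 ⊕ K) = M1 ⊕ M2 — the shared key cancels under XOR.
byte 0: fa XOR 35 = cf
byte 1: 1d XOR 3b = 26
byte 2: f2 XOR d9 = 2b
byte 3: 96 XOR 25 = b3
byte 4: e1 XOR 70 = 91
byte 5: 69 XOR a1 = c8
byte 6: 37 XOR 77 = 40
byte 7: a4 XOR 3c = 98
byte 8: 63 XOR 2a = 49
byte 9: 70 XOR 86 = f6
byte 10: e1 XOR 64 = 85
byte 11: 65 XOR 43 = 26
byte 12: 25 XOR e1 = c4

11001111 00100110 00101011 10110011 10010001 11001000 01000000 10011000 01001001 11110110 10000101 00100110 11000100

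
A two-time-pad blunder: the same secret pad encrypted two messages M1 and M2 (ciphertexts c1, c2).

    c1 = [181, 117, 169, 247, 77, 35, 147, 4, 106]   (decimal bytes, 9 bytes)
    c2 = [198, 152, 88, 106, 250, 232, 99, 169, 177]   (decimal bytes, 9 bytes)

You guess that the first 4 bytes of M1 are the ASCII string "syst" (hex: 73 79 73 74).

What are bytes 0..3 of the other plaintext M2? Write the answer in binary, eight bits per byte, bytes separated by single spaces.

00000000 10010100 10000010 11101001

First, c1 ⊕ c2 = (M1 ⊕ K) ⊕ (M2 ⊕ K) = M1 ⊕ M2, so the key drops out. Then M2 = (M1 ⊕ M2) ⊕ M1 over the first 4 bytes.
byte 0: (b5 ⊕ c6) ⊕ 73 = 73 ⊕ 73 = 00
byte 1: (75 ⊕ 98) ⊕ 79 = ed ⊕ 79 = 94
byte 2: (a9 ⊕ 58) ⊕ 73 = f1 ⊕ 73 = 82
byte 3: (f7 ⊕ 6a) ⊕ 74 = 9d ⊕ 74 = e9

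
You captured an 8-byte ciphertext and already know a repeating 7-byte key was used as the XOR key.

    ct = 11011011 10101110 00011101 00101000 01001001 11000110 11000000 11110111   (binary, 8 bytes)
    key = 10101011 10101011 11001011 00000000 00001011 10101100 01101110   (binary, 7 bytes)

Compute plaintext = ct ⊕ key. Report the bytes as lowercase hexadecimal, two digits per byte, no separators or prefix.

The 7-byte key repeats, so the effective keystream is ab ab cb 00 0b ac 6e ab.
byte 0: db xor ab = 70
byte 1: ae xor ab = 05
byte 2: 1d xor cb = d6
byte 3: 28 xor 00 = 28
byte 4: 49 xor 0b = 42
byte 5: c6 xor ac = 6a
byte 6: c0 xor 6e = ae
byte 7: f7 xor ab = 5c

7005d628426aae5c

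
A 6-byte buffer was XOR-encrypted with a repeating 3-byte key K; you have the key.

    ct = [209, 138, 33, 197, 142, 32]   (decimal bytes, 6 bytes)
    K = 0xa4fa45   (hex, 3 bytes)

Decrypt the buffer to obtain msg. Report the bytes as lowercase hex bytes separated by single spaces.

75 70 64 61 74 65

The 3-byte key repeats, so the effective keystream is a4 fa 45 a4 fa 45.
byte 0: d1 XOR a4 = 75
byte 1: 8a XOR fa = 70
byte 2: 21 XOR 45 = 64
byte 3: c5 XOR a4 = 61
byte 4: 8e XOR fa = 74
byte 5: 20 XOR 45 = 65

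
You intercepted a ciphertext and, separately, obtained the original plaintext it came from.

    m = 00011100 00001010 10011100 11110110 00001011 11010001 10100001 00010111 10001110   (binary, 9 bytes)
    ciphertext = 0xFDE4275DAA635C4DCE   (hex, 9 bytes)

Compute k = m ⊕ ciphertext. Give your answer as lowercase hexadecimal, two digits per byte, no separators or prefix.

Since ciphertext = m ⊕ k, XORing both sides with m gives k = m ⊕ ciphertext.
00011100 ⊕ 11111101 = 11100001
00001010 ⊕ 11100100 = 11101110
10011100 ⊕ 00100111 = 10111011
11110110 ⊕ 01011101 = 10101011
00001011 ⊕ 10101010 = 10100001
11010001 ⊕ 01100011 = 10110010
10100001 ⊕ 01011100 = 11111101
00010111 ⊕ 01001101 = 01011010
10001110 ⊕ 11001110 = 01000000

e1eebbaba1b2fd5a40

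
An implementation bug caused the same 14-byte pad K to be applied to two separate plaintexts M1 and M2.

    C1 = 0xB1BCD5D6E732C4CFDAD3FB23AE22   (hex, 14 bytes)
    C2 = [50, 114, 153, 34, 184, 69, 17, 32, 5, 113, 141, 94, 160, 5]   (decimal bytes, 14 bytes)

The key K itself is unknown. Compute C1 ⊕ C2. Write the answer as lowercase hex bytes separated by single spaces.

C1 ⊕ C2 = (M1 ⊕ K) ⊕ (M2 ⊕ K) = M1 ⊕ M2 — the shared key cancels under XOR.
10110001 ⊕ 00110010 = 10000011
10111100 ⊕ 01110010 = 11001110
11010101 ⊕ 10011001 = 01001100
11010110 ⊕ 00100010 = 11110100
11100111 ⊕ 10111000 = 01011111
00110010 ⊕ 01000101 = 01110111
11000100 ⊕ 00010001 = 11010101
11001111 ⊕ 00100000 = 11101111
11011010 ⊕ 00000101 = 11011111
11010011 ⊕ 01110001 = 10100010
11111011 ⊕ 10001101 = 01110110
00100011 ⊕ 01011110 = 01111101
10101110 ⊕ 10100000 = 00001110
00100010 ⊕ 00000101 = 00100111

83 ce 4c f4 5f 77 d5 ef df a2 76 7d 0e 27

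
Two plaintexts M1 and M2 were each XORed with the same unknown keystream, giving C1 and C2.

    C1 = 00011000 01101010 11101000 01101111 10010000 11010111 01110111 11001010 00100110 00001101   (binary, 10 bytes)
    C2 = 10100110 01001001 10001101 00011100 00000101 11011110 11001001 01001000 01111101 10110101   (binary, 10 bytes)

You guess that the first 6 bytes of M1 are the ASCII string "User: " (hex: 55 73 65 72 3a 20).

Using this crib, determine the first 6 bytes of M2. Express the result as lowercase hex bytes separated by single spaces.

eb 50 00 01 af 29

First, C1 ⊕ C2 = (M1 ⊕ K) ⊕ (M2 ⊕ K) = M1 ⊕ M2, so the key drops out. Then M2 = (M1 ⊕ M2) ⊕ M1 over the first 6 bytes.
byte 0: (18 ⊕ a6) ⊕ 55 = be ⊕ 55 = eb
byte 1: (6a ⊕ 49) ⊕ 73 = 23 ⊕ 73 = 50
byte 2: (e8 ⊕ 8d) ⊕ 65 = 65 ⊕ 65 = 00
byte 3: (6f ⊕ 1c) ⊕ 72 = 73 ⊕ 72 = 01
byte 4: (90 ⊕ 05) ⊕ 3a = 95 ⊕ 3a = af
byte 5: (d7 ⊕ de) ⊕ 20 = 09 ⊕ 20 = 29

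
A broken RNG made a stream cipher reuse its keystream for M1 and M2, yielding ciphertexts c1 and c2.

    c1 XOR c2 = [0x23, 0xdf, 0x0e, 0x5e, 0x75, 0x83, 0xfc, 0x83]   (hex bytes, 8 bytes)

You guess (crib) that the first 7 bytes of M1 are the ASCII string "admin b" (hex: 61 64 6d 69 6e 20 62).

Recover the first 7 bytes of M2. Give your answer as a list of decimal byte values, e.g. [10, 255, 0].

Since c1 ⊕ c2 = M1 ⊕ M2, XORing with the guessed M1 bytes yields the corresponding M2 bytes: M2 = (c1 ⊕ c2) ⊕ M1.
00100011 XOR 01100001 = 01000010
11011111 XOR 01100100 = 10111011
00001110 XOR 01101101 = 01100011
01011110 XOR 01101001 = 00110111
01110101 XOR 01101110 = 00011011
10000011 XOR 00100000 = 10100011
11111100 XOR 01100010 = 10011110

[66, 187, 99, 55, 27, 163, 158]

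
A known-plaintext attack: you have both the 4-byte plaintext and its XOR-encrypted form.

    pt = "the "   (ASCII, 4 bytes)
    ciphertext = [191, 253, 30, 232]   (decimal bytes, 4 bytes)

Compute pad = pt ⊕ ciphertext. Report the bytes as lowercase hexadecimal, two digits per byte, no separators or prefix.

Since ciphertext = pt ⊕ pad, XORing both sides with pt gives pad = pt ⊕ ciphertext.
74 xor bf = cb
68 xor fd = 95
65 xor 1e = 7b
20 xor e8 = c8

cb957bc8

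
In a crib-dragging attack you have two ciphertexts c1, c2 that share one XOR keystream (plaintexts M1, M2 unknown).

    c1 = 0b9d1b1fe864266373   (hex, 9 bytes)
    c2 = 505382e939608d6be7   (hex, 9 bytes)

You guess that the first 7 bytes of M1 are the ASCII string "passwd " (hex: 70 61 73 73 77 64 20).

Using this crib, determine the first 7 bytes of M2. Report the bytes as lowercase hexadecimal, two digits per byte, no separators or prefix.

2bafea85a6608b

First, c1 ⊕ c2 = (M1 ⊕ K) ⊕ (M2 ⊕ K) = M1 ⊕ M2, so the key drops out. Then M2 = (M1 ⊕ M2) ⊕ M1 over the first 7 bytes.
byte 0: (0b ⊕ 50) ⊕ 70 = 5b ⊕ 70 = 2b
byte 1: (9d ⊕ 53) ⊕ 61 = ce ⊕ 61 = af
byte 2: (1b ⊕ 82) ⊕ 73 = 99 ⊕ 73 = ea
byte 3: (1f ⊕ e9) ⊕ 73 = f6 ⊕ 73 = 85
byte 4: (e8 ⊕ 39) ⊕ 77 = d1 ⊕ 77 = a6
byte 5: (64 ⊕ 60) ⊕ 64 = 04 ⊕ 64 = 60
byte 6: (26 ⊕ 8d) ⊕ 20 = ab ⊕ 20 = 8b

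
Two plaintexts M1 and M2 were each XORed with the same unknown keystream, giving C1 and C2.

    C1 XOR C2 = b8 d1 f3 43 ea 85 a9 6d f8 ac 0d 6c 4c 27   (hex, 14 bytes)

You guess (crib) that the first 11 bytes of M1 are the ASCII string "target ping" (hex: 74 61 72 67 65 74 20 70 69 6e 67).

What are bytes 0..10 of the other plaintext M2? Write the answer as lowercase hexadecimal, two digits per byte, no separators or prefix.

ccb081248ff1891d91c26a

Since C1 ⊕ C2 = M1 ⊕ M2, XORing with the guessed M1 bytes yields the corresponding M2 bytes: M2 = (C1 ⊕ C2) ⊕ M1.
byte 0: b8 ⊕ 74 = cc
byte 1: d1 ⊕ 61 = b0
byte 2: f3 ⊕ 72 = 81
byte 3: 43 ⊕ 67 = 24
byte 4: ea ⊕ 65 = 8f
byte 5: 85 ⊕ 74 = f1
byte 6: a9 ⊕ 20 = 89
byte 7: 6d ⊕ 70 = 1d
byte 8: f8 ⊕ 69 = 91
byte 9: ac ⊕ 6e = c2
byte 10: 0d ⊕ 67 = 6a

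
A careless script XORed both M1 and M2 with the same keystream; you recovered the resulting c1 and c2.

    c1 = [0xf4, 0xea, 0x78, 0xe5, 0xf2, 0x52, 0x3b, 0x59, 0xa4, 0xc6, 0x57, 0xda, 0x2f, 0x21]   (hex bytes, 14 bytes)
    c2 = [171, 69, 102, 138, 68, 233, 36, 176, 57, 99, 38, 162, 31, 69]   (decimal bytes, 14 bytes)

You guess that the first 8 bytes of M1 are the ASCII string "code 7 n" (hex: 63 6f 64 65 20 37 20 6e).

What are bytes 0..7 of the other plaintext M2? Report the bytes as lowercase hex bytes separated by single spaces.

First, c1 ⊕ c2 = (M1 ⊕ K) ⊕ (M2 ⊕ K) = M1 ⊕ M2, so the key drops out. Then M2 = (M1 ⊕ M2) ⊕ M1 over the first 8 bytes.
byte 0: (f4 XOR ab) XOR 63 = 5f XOR 63 = 3c
byte 1: (ea XOR 45) XOR 6f = af XOR 6f = c0
byte 2: (78 XOR 66) XOR 64 = 1e XOR 64 = 7a
byte 3: (e5 XOR 8a) XOR 65 = 6f XOR 65 = 0a
byte 4: (f2 XOR 44) XOR 20 = b6 XOR 20 = 96
byte 5: (52 XOR e9) XOR 37 = bb XOR 37 = 8c
byte 6: (3b XOR 24) XOR 20 = 1f XOR 20 = 3f
byte 7: (59 XOR b0) XOR 6e = e9 XOR 6e = 87

3c c0 7a 0a 96 8c 3f 87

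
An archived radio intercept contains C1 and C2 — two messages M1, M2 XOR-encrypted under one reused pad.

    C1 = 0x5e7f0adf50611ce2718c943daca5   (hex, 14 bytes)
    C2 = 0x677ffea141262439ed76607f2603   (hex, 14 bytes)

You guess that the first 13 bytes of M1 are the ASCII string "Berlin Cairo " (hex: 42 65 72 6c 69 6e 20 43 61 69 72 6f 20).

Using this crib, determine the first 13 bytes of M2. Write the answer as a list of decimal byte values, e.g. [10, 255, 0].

[123, 101, 134, 18, 120, 41, 24, 152, 253, 147, 134, 45, 170]

First, C1 ⊕ C2 = (M1 ⊕ K) ⊕ (M2 ⊕ K) = M1 ⊕ M2, so the key drops out. Then M2 = (M1 ⊕ M2) ⊕ M1 over the first 13 bytes.
byte 0: (5e xor 67) xor 42 = 39 xor 42 = 7b
byte 1: (7f xor 7f) xor 65 = 00 xor 65 = 65
byte 2: (0a xor fe) xor 72 = f4 xor 72 = 86
byte 3: (df xor a1) xor 6c = 7e xor 6c = 12
byte 4: (50 xor 41) xor 69 = 11 xor 69 = 78
byte 5: (61 xor 26) xor 6e = 47 xor 6e = 29
byte 6: (1c xor 24) xor 20 = 38 xor 20 = 18
byte 7: (e2 xor 39) xor 43 = db xor 43 = 98
byte 8: (71 xor ed) xor 61 = 9c xor 61 = fd
byte 9: (8c xor 76) xor 69 = fa xor 69 = 93
byte 10: (94 xor 60) xor 72 = f4 xor 72 = 86
byte 11: (3d xor 7f) xor 6f = 42 xor 6f = 2d
byte 12: (ac xor 26) xor 20 = 8a xor 20 = aa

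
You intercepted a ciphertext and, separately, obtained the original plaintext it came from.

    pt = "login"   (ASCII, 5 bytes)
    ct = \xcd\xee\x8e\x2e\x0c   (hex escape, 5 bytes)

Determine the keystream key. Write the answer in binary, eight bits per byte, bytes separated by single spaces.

10100001 10000001 11101001 01000111 01100010

Since ct = pt ⊕ key, XORing both sides with pt gives key = pt ⊕ ct.
108 XOR 205 = 161
111 XOR 238 = 129
103 XOR 142 = 233
105 XOR  46 =  71
110 XOR  12 =  98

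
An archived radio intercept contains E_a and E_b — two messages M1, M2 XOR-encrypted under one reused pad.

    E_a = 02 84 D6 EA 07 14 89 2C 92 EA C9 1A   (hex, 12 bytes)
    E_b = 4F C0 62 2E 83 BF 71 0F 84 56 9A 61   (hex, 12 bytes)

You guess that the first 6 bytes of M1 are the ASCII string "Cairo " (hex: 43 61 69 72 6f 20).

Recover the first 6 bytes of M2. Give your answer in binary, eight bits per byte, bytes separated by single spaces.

First, E_a ⊕ E_b = (M1 ⊕ K) ⊕ (M2 ⊕ K) = M1 ⊕ M2, so the key drops out. Then M2 = (M1 ⊕ M2) ⊕ M1 over the first 6 bytes.
byte 0: (02 ^ 4f) ^ 43 = 4d ^ 43 = 0e
byte 1: (84 ^ c0) ^ 61 = 44 ^ 61 = 25
byte 2: (d6 ^ 62) ^ 69 = b4 ^ 69 = dd
byte 3: (ea ^ 2e) ^ 72 = c4 ^ 72 = b6
byte 4: (07 ^ 83) ^ 6f = 84 ^ 6f = eb
byte 5: (14 ^ bf) ^ 20 = ab ^ 20 = 8b

00001110 00100101 11011101 10110110 11101011 10001011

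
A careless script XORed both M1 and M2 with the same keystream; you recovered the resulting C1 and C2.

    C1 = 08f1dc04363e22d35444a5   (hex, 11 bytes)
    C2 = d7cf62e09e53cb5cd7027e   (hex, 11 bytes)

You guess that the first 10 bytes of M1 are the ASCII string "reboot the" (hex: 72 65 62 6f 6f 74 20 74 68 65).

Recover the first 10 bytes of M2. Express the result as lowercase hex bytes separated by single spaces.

ad 5b dc 8b c7 19 c9 fb eb 23

First, C1 ⊕ C2 = (M1 ⊕ K) ⊕ (M2 ⊕ K) = M1 ⊕ M2, so the key drops out. Then M2 = (M1 ⊕ M2) ⊕ M1 over the first 10 bytes.
byte 0: (08 XOR d7) XOR 72 = df XOR 72 = ad
byte 1: (f1 XOR cf) XOR 65 = 3e XOR 65 = 5b
byte 2: (dc XOR 62) XOR 62 = be XOR 62 = dc
byte 3: (04 XOR e0) XOR 6f = e4 XOR 6f = 8b
byte 4: (36 XOR 9e) XOR 6f = a8 XOR 6f = c7
byte 5: (3e XOR 53) XOR 74 = 6d XOR 74 = 19
byte 6: (22 XOR cb) XOR 20 = e9 XOR 20 = c9
byte 7: (d3 XOR 5c) XOR 74 = 8f XOR 74 = fb
byte 8: (54 XOR d7) XOR 68 = 83 XOR 68 = eb
byte 9: (44 XOR 02) XOR 65 = 46 XOR 65 = 23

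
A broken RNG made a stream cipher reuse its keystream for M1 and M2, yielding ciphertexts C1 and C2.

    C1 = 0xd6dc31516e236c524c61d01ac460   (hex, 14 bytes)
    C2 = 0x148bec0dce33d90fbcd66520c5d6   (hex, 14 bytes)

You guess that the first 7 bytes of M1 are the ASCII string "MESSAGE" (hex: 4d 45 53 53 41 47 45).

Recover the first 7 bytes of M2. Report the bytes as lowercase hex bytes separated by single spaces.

8f 12 8e 0f e1 57 f0

First, C1 ⊕ C2 = (M1 ⊕ K) ⊕ (M2 ⊕ K) = M1 ⊕ M2, so the key drops out. Then M2 = (M1 ⊕ M2) ⊕ M1 over the first 7 bytes.
byte 0: (d6 xor 14) xor 4d = c2 xor 4d = 8f
byte 1: (dc xor 8b) xor 45 = 57 xor 45 = 12
byte 2: (31 xor ec) xor 53 = dd xor 53 = 8e
byte 3: (51 xor 0d) xor 53 = 5c xor 53 = 0f
byte 4: (6e xor ce) xor 41 = a0 xor 41 = e1
byte 5: (23 xor 33) xor 47 = 10 xor 47 = 57
byte 6: (6c xor d9) xor 45 = b5 xor 45 = f0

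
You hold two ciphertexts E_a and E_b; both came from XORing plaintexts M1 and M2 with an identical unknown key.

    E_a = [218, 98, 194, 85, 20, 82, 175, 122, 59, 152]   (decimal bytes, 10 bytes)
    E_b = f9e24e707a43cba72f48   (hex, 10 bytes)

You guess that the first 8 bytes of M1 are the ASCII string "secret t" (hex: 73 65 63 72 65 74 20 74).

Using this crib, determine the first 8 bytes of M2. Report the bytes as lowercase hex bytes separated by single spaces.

First, E_a ⊕ E_b = (M1 ⊕ K) ⊕ (M2 ⊕ K) = M1 ⊕ M2, so the key drops out. Then M2 = (M1 ⊕ M2) ⊕ M1 over the first 8 bytes.
byte 0: (da ^ f9) ^ 73 = 23 ^ 73 = 50
byte 1: (62 ^ e2) ^ 65 = 80 ^ 65 = e5
byte 2: (c2 ^ 4e) ^ 63 = 8c ^ 63 = ef
byte 3: (55 ^ 70) ^ 72 = 25 ^ 72 = 57
byte 4: (14 ^ 7a) ^ 65 = 6e ^ 65 = 0b
byte 5: (52 ^ 43) ^ 74 = 11 ^ 74 = 65
byte 6: (af ^ cb) ^ 20 = 64 ^ 20 = 44
byte 7: (7a ^ a7) ^ 74 = dd ^ 74 = a9

50 e5 ef 57 0b 65 44 a9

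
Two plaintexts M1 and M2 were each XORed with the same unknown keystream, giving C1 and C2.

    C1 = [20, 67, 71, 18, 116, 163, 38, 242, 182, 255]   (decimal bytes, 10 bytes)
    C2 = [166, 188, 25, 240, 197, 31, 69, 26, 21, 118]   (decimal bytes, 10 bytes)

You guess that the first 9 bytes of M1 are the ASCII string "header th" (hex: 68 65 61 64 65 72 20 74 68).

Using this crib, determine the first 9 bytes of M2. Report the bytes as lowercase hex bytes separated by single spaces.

da 9a 3f 86 d4 ce 43 9c cb

First, C1 ⊕ C2 = (M1 ⊕ K) ⊕ (M2 ⊕ K) = M1 ⊕ M2, so the key drops out. Then M2 = (M1 ⊕ M2) ⊕ M1 over the first 9 bytes.
byte 0: (14 xor a6) xor 68 = b2 xor 68 = da
byte 1: (43 xor bc) xor 65 = ff xor 65 = 9a
byte 2: (47 xor 19) xor 61 = 5e xor 61 = 3f
byte 3: (12 xor f0) xor 64 = e2 xor 64 = 86
byte 4: (74 xor c5) xor 65 = b1 xor 65 = d4
byte 5: (a3 xor 1f) xor 72 = bc xor 72 = ce
byte 6: (26 xor 45) xor 20 = 63 xor 20 = 43
byte 7: (f2 xor 1a) xor 74 = e8 xor 74 = 9c
byte 8: (b6 xor 15) xor 68 = a3 xor 68 = cb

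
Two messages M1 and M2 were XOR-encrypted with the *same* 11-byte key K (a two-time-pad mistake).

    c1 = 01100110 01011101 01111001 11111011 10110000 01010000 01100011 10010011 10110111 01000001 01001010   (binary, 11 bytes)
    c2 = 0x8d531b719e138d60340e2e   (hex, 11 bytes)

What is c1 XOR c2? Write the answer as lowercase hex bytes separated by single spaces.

c1 ⊕ c2 = (M1 ⊕ K) ⊕ (M2 ⊕ K) = M1 ⊕ M2 — the shared key cancels under XOR.
66 ⊕ 8d = eb
5d ⊕ 53 = 0e
79 ⊕ 1b = 62
fb ⊕ 71 = 8a
b0 ⊕ 9e = 2e
50 ⊕ 13 = 43
63 ⊕ 8d = ee
93 ⊕ 60 = f3
b7 ⊕ 34 = 83
41 ⊕ 0e = 4f
4a ⊕ 2e = 64

eb 0e 62 8a 2e 43 ee f3 83 4f 64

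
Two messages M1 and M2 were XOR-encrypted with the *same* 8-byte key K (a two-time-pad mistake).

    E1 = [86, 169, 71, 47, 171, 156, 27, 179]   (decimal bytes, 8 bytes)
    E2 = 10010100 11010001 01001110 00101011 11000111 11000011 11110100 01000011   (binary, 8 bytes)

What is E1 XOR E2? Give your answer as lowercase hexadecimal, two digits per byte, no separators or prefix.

E1 ⊕ E2 = (M1 ⊕ K) ⊕ (M2 ⊕ K) = M1 ⊕ M2 — the shared key cancels under XOR.
byte 0:  86 xor 148 = 194
byte 1: 169 xor 209 = 120
byte 2:  71 xor  78 =   9
byte 3:  47 xor  43 =   4
byte 4: 171 xor 199 = 108
byte 5: 156 xor 195 =  95
byte 6:  27 xor 244 = 239
byte 7: 179 xor  67 = 240

c27809046c5feff0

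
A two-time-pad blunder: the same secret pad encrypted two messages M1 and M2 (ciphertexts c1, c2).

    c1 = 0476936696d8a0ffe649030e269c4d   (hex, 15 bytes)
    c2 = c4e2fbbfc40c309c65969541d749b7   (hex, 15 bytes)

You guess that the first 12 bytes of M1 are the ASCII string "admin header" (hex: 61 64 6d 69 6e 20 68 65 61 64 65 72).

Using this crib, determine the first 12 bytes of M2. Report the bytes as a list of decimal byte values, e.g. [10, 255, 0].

[161, 240, 5, 176, 60, 244, 248, 6, 226, 187, 243, 61]

First, c1 ⊕ c2 = (M1 ⊕ K) ⊕ (M2 ⊕ K) = M1 ⊕ M2, so the key drops out. Then M2 = (M1 ⊕ M2) ⊕ M1 over the first 12 bytes.
byte 0: (04 ⊕ c4) ⊕ 61 = c0 ⊕ 61 = a1
byte 1: (76 ⊕ e2) ⊕ 64 = 94 ⊕ 64 = f0
byte 2: (93 ⊕ fb) ⊕ 6d = 68 ⊕ 6d = 05
byte 3: (66 ⊕ bf) ⊕ 69 = d9 ⊕ 69 = b0
byte 4: (96 ⊕ c4) ⊕ 6e = 52 ⊕ 6e = 3c
byte 5: (d8 ⊕ 0c) ⊕ 20 = d4 ⊕ 20 = f4
byte 6: (a0 ⊕ 30) ⊕ 68 = 90 ⊕ 68 = f8
byte 7: (ff ⊕ 9c) ⊕ 65 = 63 ⊕ 65 = 06
byte 8: (e6 ⊕ 65) ⊕ 61 = 83 ⊕ 61 = e2
byte 9: (49 ⊕ 96) ⊕ 64 = df ⊕ 64 = bb
byte 10: (03 ⊕ 95) ⊕ 65 = 96 ⊕ 65 = f3
byte 11: (0e ⊕ 41) ⊕ 72 = 4f ⊕ 72 = 3d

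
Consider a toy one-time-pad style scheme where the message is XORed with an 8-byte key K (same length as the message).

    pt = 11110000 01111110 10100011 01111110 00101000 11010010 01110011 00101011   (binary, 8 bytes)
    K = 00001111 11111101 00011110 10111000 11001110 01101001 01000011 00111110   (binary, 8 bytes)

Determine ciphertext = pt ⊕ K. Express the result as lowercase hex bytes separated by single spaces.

11110000 ⊕ 00001111 = 11111111
01111110 ⊕ 11111101 = 10000011
10100011 ⊕ 00011110 = 10111101
01111110 ⊕ 10111000 = 11000110
00101000 ⊕ 11001110 = 11100110
11010010 ⊕ 01101001 = 10111011
01110011 ⊕ 01000011 = 00110000
00101011 ⊕ 00111110 = 00010101

ff 83 bd c6 e6 bb 30 15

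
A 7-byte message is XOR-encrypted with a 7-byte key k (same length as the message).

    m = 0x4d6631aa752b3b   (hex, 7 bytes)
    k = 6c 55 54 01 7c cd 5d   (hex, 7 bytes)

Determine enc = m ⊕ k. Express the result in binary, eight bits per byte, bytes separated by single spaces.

4d ⊕ 6c = 21
66 ⊕ 55 = 33
31 ⊕ 54 = 65
aa ⊕ 01 = ab
75 ⊕ 7c = 09
2b ⊕ cd = e6
3b ⊕ 5d = 66

00100001 00110011 01100101 10101011 00001001 11100110 01100110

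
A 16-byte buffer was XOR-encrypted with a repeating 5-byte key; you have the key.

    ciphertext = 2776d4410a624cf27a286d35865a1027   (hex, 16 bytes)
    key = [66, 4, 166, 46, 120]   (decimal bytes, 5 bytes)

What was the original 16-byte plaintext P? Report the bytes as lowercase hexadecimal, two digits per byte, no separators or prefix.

The 5-byte key repeats, so the effective keystream is 42 04 a6 2e 78 42 04 a6 2e 78 42 04 a6 2e 78 42.
byte 0: 27 ⊕ 42 = 65
byte 1: 76 ⊕ 04 = 72
byte 2: d4 ⊕ a6 = 72
byte 3: 41 ⊕ 2e = 6f
byte 4: 0a ⊕ 78 = 72
byte 5: 62 ⊕ 42 = 20
byte 6: 4c ⊕ 04 = 48
byte 7: f2 ⊕ a6 = 54
byte 8: 7a ⊕ 2e = 54
byte 9: 28 ⊕ 78 = 50
byte 10: 6d ⊕ 42 = 2f
byte 11: 35 ⊕ 04 = 31
byte 12: 86 ⊕ a6 = 20
byte 13: 5a ⊕ 2e = 74
byte 14: 10 ⊕ 78 = 68
byte 15: 27 ⊕ 42 = 65

6572726f7220485454502f3120746865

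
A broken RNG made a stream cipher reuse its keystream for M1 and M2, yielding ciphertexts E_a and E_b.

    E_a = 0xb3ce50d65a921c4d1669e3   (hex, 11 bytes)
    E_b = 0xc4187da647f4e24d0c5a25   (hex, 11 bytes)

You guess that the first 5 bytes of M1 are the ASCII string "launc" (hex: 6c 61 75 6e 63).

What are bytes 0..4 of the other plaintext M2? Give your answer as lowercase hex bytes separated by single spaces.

1b b7 58 1e 7e

First, E_a ⊕ E_b = (M1 ⊕ K) ⊕ (M2 ⊕ K) = M1 ⊕ M2, so the key drops out. Then M2 = (M1 ⊕ M2) ⊕ M1 over the first 5 bytes.
byte 0: (b3 ⊕ c4) ⊕ 6c = 77 ⊕ 6c = 1b
byte 1: (ce ⊕ 18) ⊕ 61 = d6 ⊕ 61 = b7
byte 2: (50 ⊕ 7d) ⊕ 75 = 2d ⊕ 75 = 58
byte 3: (d6 ⊕ a6) ⊕ 6e = 70 ⊕ 6e = 1e
byte 4: (5a ⊕ 47) ⊕ 63 = 1d ⊕ 63 = 7e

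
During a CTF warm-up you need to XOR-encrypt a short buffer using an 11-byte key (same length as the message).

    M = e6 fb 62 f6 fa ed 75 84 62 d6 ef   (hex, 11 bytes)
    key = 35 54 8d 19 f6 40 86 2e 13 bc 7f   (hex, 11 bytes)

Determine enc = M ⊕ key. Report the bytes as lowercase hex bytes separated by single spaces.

d3 af ef ef 0c ad f3 aa 71 6a 90

XOR is its own inverse, so applying the key byte-wise gives the result directly.
11100110 ⊕ 00110101 = 11010011
11111011 ⊕ 01010100 = 10101111
01100010 ⊕ 10001101 = 11101111
11110110 ⊕ 00011001 = 11101111
11111010 ⊕ 11110110 = 00001100
11101101 ⊕ 01000000 = 10101101
01110101 ⊕ 10000110 = 11110011
10000100 ⊕ 00101110 = 10101010
01100010 ⊕ 00010011 = 01110001
11010110 ⊕ 10111100 = 01101010
11101111 ⊕ 01111111 = 10010000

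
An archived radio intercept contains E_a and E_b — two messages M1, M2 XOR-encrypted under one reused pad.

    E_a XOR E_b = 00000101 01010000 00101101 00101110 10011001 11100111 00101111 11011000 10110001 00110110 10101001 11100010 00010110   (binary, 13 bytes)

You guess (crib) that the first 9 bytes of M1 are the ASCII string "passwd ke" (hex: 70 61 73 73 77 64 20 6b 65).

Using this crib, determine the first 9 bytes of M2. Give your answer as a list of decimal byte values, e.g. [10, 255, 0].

[117, 49, 94, 93, 238, 131, 15, 179, 212]

Since E_a ⊕ E_b = M1 ⊕ M2, XORing with the guessed M1 bytes yields the corresponding M2 bytes: M2 = (E_a ⊕ E_b) ⊕ M1.
05 ⊕ 70 = 75
50 ⊕ 61 = 31
2d ⊕ 73 = 5e
2e ⊕ 73 = 5d
99 ⊕ 77 = ee
e7 ⊕ 64 = 83
2f ⊕ 20 = 0f
d8 ⊕ 6b = b3
b1 ⊕ 65 = d4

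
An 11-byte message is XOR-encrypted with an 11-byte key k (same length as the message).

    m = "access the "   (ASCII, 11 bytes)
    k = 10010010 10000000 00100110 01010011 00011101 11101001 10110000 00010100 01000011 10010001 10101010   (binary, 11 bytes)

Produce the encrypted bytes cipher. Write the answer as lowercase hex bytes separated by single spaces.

XOR is its own inverse, so applying the key byte-wise gives the result directly.
byte 0: 61 ^ 92 = f3
byte 1: 63 ^ 80 = e3
byte 2: 63 ^ 26 = 45
byte 3: 65 ^ 53 = 36
byte 4: 73 ^ 1d = 6e
byte 5: 73 ^ e9 = 9a
byte 6: 20 ^ b0 = 90
byte 7: 74 ^ 14 = 60
byte 8: 68 ^ 43 = 2b
byte 9: 65 ^ 91 = f4
byte 10: 20 ^ aa = 8a

f3 e3 45 36 6e 9a 90 60 2b f4 8a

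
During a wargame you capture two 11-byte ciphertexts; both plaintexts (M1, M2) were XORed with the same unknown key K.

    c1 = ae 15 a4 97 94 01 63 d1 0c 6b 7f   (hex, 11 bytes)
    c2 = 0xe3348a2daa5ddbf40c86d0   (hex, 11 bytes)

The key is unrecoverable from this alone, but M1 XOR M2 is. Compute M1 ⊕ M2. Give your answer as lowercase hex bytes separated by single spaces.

c1 ⊕ c2 = (M1 ⊕ K) ⊕ (M2 ⊕ K) = M1 ⊕ M2 — the shared key cancels under XOR.
byte 0: ae ^ e3 = 4d
byte 1: 15 ^ 34 = 21
byte 2: a4 ^ 8a = 2e
byte 3: 97 ^ 2d = ba
byte 4: 94 ^ aa = 3e
byte 5: 01 ^ 5d = 5c
byte 6: 63 ^ db = b8
byte 7: d1 ^ f4 = 25
byte 8: 0c ^ 0c = 00
byte 9: 6b ^ 86 = ed
byte 10: 7f ^ d0 = af

4d 21 2e ba 3e 5c b8 25 00 ed af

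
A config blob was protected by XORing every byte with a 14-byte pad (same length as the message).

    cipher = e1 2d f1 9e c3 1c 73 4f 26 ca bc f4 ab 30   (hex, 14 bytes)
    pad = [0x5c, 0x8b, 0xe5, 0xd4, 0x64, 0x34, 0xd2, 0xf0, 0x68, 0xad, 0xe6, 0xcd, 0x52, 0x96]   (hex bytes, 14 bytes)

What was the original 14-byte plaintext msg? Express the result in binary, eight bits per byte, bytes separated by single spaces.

10111101 10100110 00010100 01001010 10100111 00101000 10100001 10111111 01001110 01100111 01011010 00111001 11111001 10100110

XOR is its own inverse, so applying the key byte-wise gives the result directly.
e1 XOR 5c = bd
2d XOR 8b = a6
f1 XOR e5 = 14
9e XOR d4 = 4a
c3 XOR 64 = a7
1c XOR 34 = 28
73 XOR d2 = a1
4f XOR f0 = bf
26 XOR 68 = 4e
ca XOR ad = 67
bc XOR e6 = 5a
f4 XOR cd = 39
ab XOR 52 = f9
30 XOR 96 = a6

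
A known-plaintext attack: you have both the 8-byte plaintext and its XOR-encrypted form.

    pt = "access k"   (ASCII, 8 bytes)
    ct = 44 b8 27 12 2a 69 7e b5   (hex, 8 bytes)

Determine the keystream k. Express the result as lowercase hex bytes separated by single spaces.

Since ct = pt ⊕ k, XORing both sides with pt gives k = pt ⊕ ct.
61 xor 44 = 25
63 xor b8 = db
63 xor 27 = 44
65 xor 12 = 77
73 xor 2a = 59
73 xor 69 = 1a
20 xor 7e = 5e
6b xor b5 = de

25 db 44 77 59 1a 5e de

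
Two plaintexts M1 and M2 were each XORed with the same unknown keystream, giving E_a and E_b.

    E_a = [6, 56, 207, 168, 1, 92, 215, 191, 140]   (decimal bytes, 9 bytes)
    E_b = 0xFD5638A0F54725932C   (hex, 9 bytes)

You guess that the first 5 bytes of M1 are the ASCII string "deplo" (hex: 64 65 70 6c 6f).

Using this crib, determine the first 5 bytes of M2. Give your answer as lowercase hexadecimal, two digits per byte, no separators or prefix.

First, E_a ⊕ E_b = (M1 ⊕ K) ⊕ (M2 ⊕ K) = M1 ⊕ M2, so the key drops out. Then M2 = (M1 ⊕ M2) ⊕ M1 over the first 5 bytes.
byte 0: (06 ⊕ fd) ⊕ 64 = fb ⊕ 64 = 9f
byte 1: (38 ⊕ 56) ⊕ 65 = 6e ⊕ 65 = 0b
byte 2: (cf ⊕ 38) ⊕ 70 = f7 ⊕ 70 = 87
byte 3: (a8 ⊕ a0) ⊕ 6c = 08 ⊕ 6c = 64
byte 4: (01 ⊕ f5) ⊕ 6f = f4 ⊕ 6f = 9b

9f0b87649b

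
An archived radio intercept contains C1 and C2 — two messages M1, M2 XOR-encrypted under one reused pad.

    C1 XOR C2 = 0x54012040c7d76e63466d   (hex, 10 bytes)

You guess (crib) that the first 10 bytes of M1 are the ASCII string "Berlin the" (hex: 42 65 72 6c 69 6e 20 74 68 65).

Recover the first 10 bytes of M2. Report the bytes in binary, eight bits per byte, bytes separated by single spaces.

00010110 01100100 01010010 00101100 10101110 10111001 01001110 00010111 00101110 00001000

Since C1 ⊕ C2 = M1 ⊕ M2, XORing with the guessed M1 bytes yields the corresponding M2 bytes: M2 = (C1 ⊕ C2) ⊕ M1.
 84 XOR  66 =  22
  1 XOR 101 = 100
 32 XOR 114 =  82
 64 XOR 108 =  44
199 XOR 105 = 174
215 XOR 110 = 185
110 XOR  32 =  78
 99 XOR 116 =  23
 70 XOR 104 =  46
109 XOR 101 =   8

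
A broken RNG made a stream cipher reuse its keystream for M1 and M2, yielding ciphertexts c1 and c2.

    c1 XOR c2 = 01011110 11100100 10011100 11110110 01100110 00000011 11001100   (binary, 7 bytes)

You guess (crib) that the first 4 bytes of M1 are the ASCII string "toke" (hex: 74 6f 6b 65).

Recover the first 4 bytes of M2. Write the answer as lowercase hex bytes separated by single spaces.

Since c1 ⊕ c2 = M1 ⊕ M2, XORing with the guessed M1 bytes yields the corresponding M2 bytes: M2 = (c1 ⊕ c2) ⊕ M1.
byte 0: 01011110 XOR 01110100 = 00101010
byte 1: 11100100 XOR 01101111 = 10001011
byte 2: 10011100 XOR 01101011 = 11110111
byte 3: 11110110 XOR 01100101 = 10010011

2a 8b f7 93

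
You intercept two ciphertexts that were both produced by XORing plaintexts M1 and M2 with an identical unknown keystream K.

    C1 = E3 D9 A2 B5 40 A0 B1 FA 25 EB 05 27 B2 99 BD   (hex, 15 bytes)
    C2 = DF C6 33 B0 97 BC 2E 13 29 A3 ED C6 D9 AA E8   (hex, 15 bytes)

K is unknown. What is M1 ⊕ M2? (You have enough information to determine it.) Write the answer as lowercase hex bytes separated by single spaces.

3c 1f 91 05 d7 1c 9f e9 0c 48 e8 e1 6b 33 55

C1 ⊕ C2 = (M1 ⊕ K) ⊕ (M2 ⊕ K) = M1 ⊕ M2 — the shared key cancels under XOR.
e3 ^ df = 3c
d9 ^ c6 = 1f
a2 ^ 33 = 91
b5 ^ b0 = 05
40 ^ 97 = d7
a0 ^ bc = 1c
b1 ^ 2e = 9f
fa ^ 13 = e9
25 ^ 29 = 0c
eb ^ a3 = 48
05 ^ ed = e8
27 ^ c6 = e1
b2 ^ d9 = 6b
99 ^ aa = 33
bd ^ e8 = 55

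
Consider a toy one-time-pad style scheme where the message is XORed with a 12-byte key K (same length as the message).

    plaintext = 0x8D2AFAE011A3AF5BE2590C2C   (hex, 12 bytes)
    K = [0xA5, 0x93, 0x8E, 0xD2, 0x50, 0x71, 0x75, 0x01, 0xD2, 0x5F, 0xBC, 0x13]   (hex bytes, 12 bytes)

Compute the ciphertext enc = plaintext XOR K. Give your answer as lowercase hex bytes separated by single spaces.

28 b9 74 32 41 d2 da 5a 30 06 b0 3f

byte 0: 8d xor a5 = 28
byte 1: 2a xor 93 = b9
byte 2: fa xor 8e = 74
byte 3: e0 xor d2 = 32
byte 4: 11 xor 50 = 41
byte 5: a3 xor 71 = d2
byte 6: af xor 75 = da
byte 7: 5b xor 01 = 5a
byte 8: e2 xor d2 = 30
byte 9: 59 xor 5f = 06
byte 10: 0c xor bc = b0
byte 11: 2c xor 13 = 3f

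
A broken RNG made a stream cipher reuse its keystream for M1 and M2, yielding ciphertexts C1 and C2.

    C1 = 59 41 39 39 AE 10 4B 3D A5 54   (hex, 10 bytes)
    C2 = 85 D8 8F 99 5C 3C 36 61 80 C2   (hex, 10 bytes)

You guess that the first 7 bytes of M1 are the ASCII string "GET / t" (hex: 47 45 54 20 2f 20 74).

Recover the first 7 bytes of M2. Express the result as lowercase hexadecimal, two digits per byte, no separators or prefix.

9bdce280dd0c09

First, C1 ⊕ C2 = (M1 ⊕ K) ⊕ (M2 ⊕ K) = M1 ⊕ M2, so the key drops out. Then M2 = (M1 ⊕ M2) ⊕ M1 over the first 7 bytes.
byte 0: (59 XOR 85) XOR 47 = dc XOR 47 = 9b
byte 1: (41 XOR d8) XOR 45 = 99 XOR 45 = dc
byte 2: (39 XOR 8f) XOR 54 = b6 XOR 54 = e2
byte 3: (39 XOR 99) XOR 20 = a0 XOR 20 = 80
byte 4: (ae XOR 5c) XOR 2f = f2 XOR 2f = dd
byte 5: (10 XOR 3c) XOR 20 = 2c XOR 20 = 0c
byte 6: (4b XOR 36) XOR 74 = 7d XOR 74 = 09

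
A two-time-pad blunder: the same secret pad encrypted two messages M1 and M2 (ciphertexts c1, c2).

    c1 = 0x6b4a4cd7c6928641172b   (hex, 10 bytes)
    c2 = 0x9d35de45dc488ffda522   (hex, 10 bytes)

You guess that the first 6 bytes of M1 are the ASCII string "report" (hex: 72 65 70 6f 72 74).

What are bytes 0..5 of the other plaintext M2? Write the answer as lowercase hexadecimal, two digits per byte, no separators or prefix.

First, c1 ⊕ c2 = (M1 ⊕ K) ⊕ (M2 ⊕ K) = M1 ⊕ M2, so the key drops out. Then M2 = (M1 ⊕ M2) ⊕ M1 over the first 6 bytes.
byte 0: (6b XOR 9d) XOR 72 = f6 XOR 72 = 84
byte 1: (4a XOR 35) XOR 65 = 7f XOR 65 = 1a
byte 2: (4c XOR de) XOR 70 = 92 XOR 70 = e2
byte 3: (d7 XOR 45) XOR 6f = 92 XOR 6f = fd
byte 4: (c6 XOR dc) XOR 72 = 1a XOR 72 = 68
byte 5: (92 XOR 48) XOR 74 = da XOR 74 = ae

841ae2fd68ae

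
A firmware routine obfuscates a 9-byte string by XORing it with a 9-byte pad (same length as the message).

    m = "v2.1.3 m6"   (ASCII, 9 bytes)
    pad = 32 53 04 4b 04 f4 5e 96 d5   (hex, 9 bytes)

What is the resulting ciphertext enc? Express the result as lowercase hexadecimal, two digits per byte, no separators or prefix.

44612a7a2ac77efbe3

118 xor  50 =  68
 50 xor  83 =  97
 46 xor   4 =  42
 49 xor  75 = 122
 46 xor   4 =  42
 51 xor 244 = 199
 32 xor  94 = 126
109 xor 150 = 251
 54 xor 213 = 227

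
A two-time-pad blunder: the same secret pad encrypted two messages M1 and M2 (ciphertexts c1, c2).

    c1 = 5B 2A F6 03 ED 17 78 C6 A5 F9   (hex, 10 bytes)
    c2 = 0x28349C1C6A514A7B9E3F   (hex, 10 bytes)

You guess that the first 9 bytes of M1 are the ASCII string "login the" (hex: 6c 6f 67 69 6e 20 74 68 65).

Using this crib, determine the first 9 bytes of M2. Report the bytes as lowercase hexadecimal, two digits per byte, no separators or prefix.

First, c1 ⊕ c2 = (M1 ⊕ K) ⊕ (M2 ⊕ K) = M1 ⊕ M2, so the key drops out. Then M2 = (M1 ⊕ M2) ⊕ M1 over the first 9 bytes.
byte 0: (5b ⊕ 28) ⊕ 6c = 73 ⊕ 6c = 1f
byte 1: (2a ⊕ 34) ⊕ 6f = 1e ⊕ 6f = 71
byte 2: (f6 ⊕ 9c) ⊕ 67 = 6a ⊕ 67 = 0d
byte 3: (03 ⊕ 1c) ⊕ 69 = 1f ⊕ 69 = 76
byte 4: (ed ⊕ 6a) ⊕ 6e = 87 ⊕ 6e = e9
byte 5: (17 ⊕ 51) ⊕ 20 = 46 ⊕ 20 = 66
byte 6: (78 ⊕ 4a) ⊕ 74 = 32 ⊕ 74 = 46
byte 7: (c6 ⊕ 7b) ⊕ 68 = bd ⊕ 68 = d5
byte 8: (a5 ⊕ 9e) ⊕ 65 = 3b ⊕ 65 = 5e

1f710d76e96646d55e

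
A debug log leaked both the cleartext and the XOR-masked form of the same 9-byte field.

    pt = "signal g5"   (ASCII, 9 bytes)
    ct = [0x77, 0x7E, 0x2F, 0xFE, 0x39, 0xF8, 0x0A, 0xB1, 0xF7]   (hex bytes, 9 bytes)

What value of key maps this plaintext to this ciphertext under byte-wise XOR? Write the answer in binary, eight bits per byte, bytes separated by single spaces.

Since ct = pt ⊕ key, XORing both sides with pt gives key = pt ⊕ ct.
73 XOR 77 = 04
69 XOR 7e = 17
67 XOR 2f = 48
6e XOR fe = 90
61 XOR 39 = 58
6c XOR f8 = 94
20 XOR 0a = 2a
67 XOR b1 = d6
35 XOR f7 = c2

00000100 00010111 01001000 10010000 01011000 10010100 00101010 11010110 11000010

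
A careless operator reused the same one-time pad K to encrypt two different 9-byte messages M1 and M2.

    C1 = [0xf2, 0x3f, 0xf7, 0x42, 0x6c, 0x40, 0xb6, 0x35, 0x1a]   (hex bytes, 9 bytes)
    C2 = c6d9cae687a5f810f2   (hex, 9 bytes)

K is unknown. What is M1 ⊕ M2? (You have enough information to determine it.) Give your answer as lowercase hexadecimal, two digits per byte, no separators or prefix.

C1 ⊕ C2 = (M1 ⊕ K) ⊕ (M2 ⊕ K) = M1 ⊕ M2 — the shared key cancels under XOR.
f2 xor c6 = 34
3f xor d9 = e6
f7 xor ca = 3d
42 xor e6 = a4
6c xor 87 = eb
40 xor a5 = e5
b6 xor f8 = 4e
35 xor 10 = 25
1a xor f2 = e8

34e63da4ebe54e25e8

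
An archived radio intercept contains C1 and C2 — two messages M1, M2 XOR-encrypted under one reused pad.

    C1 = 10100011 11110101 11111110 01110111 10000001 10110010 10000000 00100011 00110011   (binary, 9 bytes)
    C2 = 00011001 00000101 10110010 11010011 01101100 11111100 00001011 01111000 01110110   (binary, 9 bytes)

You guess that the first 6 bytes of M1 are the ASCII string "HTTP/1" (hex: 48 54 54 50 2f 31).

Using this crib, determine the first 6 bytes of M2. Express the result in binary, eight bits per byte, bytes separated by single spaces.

First, C1 ⊕ C2 = (M1 ⊕ K) ⊕ (M2 ⊕ K) = M1 ⊕ M2, so the key drops out. Then M2 = (M1 ⊕ M2) ⊕ M1 over the first 6 bytes.
byte 0: (a3 xor 19) xor 48 = ba xor 48 = f2
byte 1: (f5 xor 05) xor 54 = f0 xor 54 = a4
byte 2: (fe xor b2) xor 54 = 4c xor 54 = 18
byte 3: (77 xor d3) xor 50 = a4 xor 50 = f4
byte 4: (81 xor 6c) xor 2f = ed xor 2f = c2
byte 5: (b2 xor fc) xor 31 = 4e xor 31 = 7f

11110010 10100100 00011000 11110100 11000010 01111111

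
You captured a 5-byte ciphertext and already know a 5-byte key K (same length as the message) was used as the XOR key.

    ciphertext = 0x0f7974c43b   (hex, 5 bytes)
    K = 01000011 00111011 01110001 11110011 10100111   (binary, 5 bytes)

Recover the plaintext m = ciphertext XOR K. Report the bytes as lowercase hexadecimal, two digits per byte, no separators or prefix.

4c4205379c

XOR is its own inverse, so applying the key byte-wise gives the result directly.
00001111 ^ 01000011 = 01001100
01111001 ^ 00111011 = 01000010
01110100 ^ 01110001 = 00000101
11000100 ^ 11110011 = 00110111
00111011 ^ 10100111 = 10011100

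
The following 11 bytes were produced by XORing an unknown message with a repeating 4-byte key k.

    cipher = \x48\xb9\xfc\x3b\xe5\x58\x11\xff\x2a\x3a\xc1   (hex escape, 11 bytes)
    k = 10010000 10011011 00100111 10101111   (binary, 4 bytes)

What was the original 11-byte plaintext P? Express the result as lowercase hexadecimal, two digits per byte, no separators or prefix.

d822db9475c33650baa1e6

The 4-byte key repeats, so the effective keystream is 90 9b 27 af 90 9b 27 af 90 9b 27.
byte 0: 01001000 ⊕ 10010000 = 11011000
byte 1: 10111001 ⊕ 10011011 = 00100010
byte 2: 11111100 ⊕ 00100111 = 11011011
byte 3: 00111011 ⊕ 10101111 = 10010100
byte 4: 11100101 ⊕ 10010000 = 01110101
byte 5: 01011000 ⊕ 10011011 = 11000011
byte 6: 00010001 ⊕ 00100111 = 00110110
byte 7: 11111111 ⊕ 10101111 = 01010000
byte 8: 00101010 ⊕ 10010000 = 10111010
byte 9: 00111010 ⊕ 10011011 = 10100001
byte 10: 11000001 ⊕ 00100111 = 11100110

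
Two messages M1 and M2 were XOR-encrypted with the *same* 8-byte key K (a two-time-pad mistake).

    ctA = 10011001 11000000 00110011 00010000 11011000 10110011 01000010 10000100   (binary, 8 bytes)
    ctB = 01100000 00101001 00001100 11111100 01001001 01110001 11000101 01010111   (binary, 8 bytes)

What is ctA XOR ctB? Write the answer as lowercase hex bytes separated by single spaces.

f9 e9 3f ec 91 c2 87 d3

ctA ⊕ ctB = (M1 ⊕ K) ⊕ (M2 ⊕ K) = M1 ⊕ M2 — the shared key cancels under XOR.
99 XOR 60 = f9
c0 XOR 29 = e9
33 XOR 0c = 3f
10 XOR fc = ec
d8 XOR 49 = 91
b3 XOR 71 = c2
42 XOR c5 = 87
84 XOR 57 = d3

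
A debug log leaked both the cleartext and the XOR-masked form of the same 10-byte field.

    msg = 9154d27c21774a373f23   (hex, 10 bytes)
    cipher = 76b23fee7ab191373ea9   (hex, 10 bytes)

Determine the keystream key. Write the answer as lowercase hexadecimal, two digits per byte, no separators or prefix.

e7e6ed925bc6db00018a

Since cipher = msg ⊕ key, XORing both sides with msg gives key = msg ⊕ cipher.
91 xor 76 = e7
54 xor b2 = e6
d2 xor 3f = ed
7c xor ee = 92
21 xor 7a = 5b
77 xor b1 = c6
4a xor 91 = db
37 xor 37 = 00
3f xor 3e = 01
23 xor a9 = 8a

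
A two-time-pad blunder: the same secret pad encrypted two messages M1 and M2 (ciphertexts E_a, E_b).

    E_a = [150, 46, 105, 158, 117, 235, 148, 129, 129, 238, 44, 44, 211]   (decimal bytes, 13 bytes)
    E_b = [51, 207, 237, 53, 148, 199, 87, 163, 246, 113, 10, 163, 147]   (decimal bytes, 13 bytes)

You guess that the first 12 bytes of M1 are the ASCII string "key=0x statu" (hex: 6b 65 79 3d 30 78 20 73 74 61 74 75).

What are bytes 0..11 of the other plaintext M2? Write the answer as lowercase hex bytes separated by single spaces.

First, E_a ⊕ E_b = (M1 ⊕ K) ⊕ (M2 ⊕ K) = M1 ⊕ M2, so the key drops out. Then M2 = (M1 ⊕ M2) ⊕ M1 over the first 12 bytes.
byte 0: (96 xor 33) xor 6b = a5 xor 6b = ce
byte 1: (2e xor cf) xor 65 = e1 xor 65 = 84
byte 2: (69 xor ed) xor 79 = 84 xor 79 = fd
byte 3: (9e xor 35) xor 3d = ab xor 3d = 96
byte 4: (75 xor 94) xor 30 = e1 xor 30 = d1
byte 5: (eb xor c7) xor 78 = 2c xor 78 = 54
byte 6: (94 xor 57) xor 20 = c3 xor 20 = e3
byte 7: (81 xor a3) xor 73 = 22 xor 73 = 51
byte 8: (81 xor f6) xor 74 = 77 xor 74 = 03
byte 9: (ee xor 71) xor 61 = 9f xor 61 = fe
byte 10: (2c xor 0a) xor 74 = 26 xor 74 = 52
byte 11: (2c xor a3) xor 75 = 8f xor 75 = fa

ce 84 fd 96 d1 54 e3 51 03 fe 52 fa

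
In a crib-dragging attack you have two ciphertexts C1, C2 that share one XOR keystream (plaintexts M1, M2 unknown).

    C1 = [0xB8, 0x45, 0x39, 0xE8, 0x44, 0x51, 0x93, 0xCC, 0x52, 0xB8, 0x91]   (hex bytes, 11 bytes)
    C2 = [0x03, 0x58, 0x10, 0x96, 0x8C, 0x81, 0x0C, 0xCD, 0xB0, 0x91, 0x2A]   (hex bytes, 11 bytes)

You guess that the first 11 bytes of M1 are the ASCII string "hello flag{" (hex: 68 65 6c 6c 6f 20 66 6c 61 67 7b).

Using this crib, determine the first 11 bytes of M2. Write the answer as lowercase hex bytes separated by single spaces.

d3 78 45 12 a7 f0 f9 6d 83 4e c0

First, C1 ⊕ C2 = (M1 ⊕ K) ⊕ (M2 ⊕ K) = M1 ⊕ M2, so the key drops out. Then M2 = (M1 ⊕ M2) ⊕ M1 over the first 11 bytes.
byte 0: (b8 XOR 03) XOR 68 = bb XOR 68 = d3
byte 1: (45 XOR 58) XOR 65 = 1d XOR 65 = 78
byte 2: (39 XOR 10) XOR 6c = 29 XOR 6c = 45
byte 3: (e8 XOR 96) XOR 6c = 7e XOR 6c = 12
byte 4: (44 XOR 8c) XOR 6f = c8 XOR 6f = a7
byte 5: (51 XOR 81) XOR 20 = d0 XOR 20 = f0
byte 6: (93 XOR 0c) XOR 66 = 9f XOR 66 = f9
byte 7: (cc XOR cd) XOR 6c = 01 XOR 6c = 6d
byte 8: (52 XOR b0) XOR 61 = e2 XOR 61 = 83
byte 9: (b8 XOR 91) XOR 67 = 29 XOR 67 = 4e
byte 10: (91 XOR 2a) XOR 7b = bb XOR 7b = c0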